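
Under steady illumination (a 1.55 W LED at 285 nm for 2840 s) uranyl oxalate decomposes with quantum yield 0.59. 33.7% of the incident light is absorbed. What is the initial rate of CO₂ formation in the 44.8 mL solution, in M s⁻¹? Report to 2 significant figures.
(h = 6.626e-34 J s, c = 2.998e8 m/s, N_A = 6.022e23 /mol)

1.6e-5 M s⁻¹

Photon energy at 285 nm: hc/λ = (6.626e-34)(2.998e8)/(285e-9) = 6.970e-19 J.
Energy delivered: (1.55 W)(2840 s) = 4402 J.
Photons incident: 4402 / 6.970e-19 = 6.316e21, i.e. 6.316e21/6.022e23 = 0.01049 mol.
Photons absorbed: 0.337 × 0.01049 = 0.003535 mol.
Product formed: 0.59 × 0.003535 = 0.002086 mol.
Rate: 0.002086 mol / (2840 s × 0.0448 L) = 1.6e-5 M s⁻¹.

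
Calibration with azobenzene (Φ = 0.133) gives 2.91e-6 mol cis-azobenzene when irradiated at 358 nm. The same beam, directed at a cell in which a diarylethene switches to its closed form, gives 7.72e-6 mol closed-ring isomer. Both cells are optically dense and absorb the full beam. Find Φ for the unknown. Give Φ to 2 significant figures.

Φ = 0.35

Photons absorbed by the actinometer: 2.91e-6 / 0.133 = 2.188e-5 mol.
Φ(unknown) = 7.72e-6 / 2.188e-5 = 0.35.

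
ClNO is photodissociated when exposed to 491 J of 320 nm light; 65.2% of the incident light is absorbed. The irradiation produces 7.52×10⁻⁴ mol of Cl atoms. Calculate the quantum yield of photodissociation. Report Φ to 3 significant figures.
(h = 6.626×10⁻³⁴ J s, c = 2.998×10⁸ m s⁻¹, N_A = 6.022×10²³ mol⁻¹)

Φ = 0.878

Photon energy at 320 nm: hc/λ = (6.626×10⁻³⁴)(2.998×10⁸)/(320×10⁻⁹) = 6.208×10⁻¹⁹ J.
Photons incident: 491 / 6.208×10⁻¹⁹ = 7.909×10²⁰, i.e. 7.909×10²⁰/6.022×10²³ = 0.001313 mol.
Photons absorbed: 0.652 × 0.001313 = 8.561×10⁻⁴ mol.
Φ = 7.52×10⁻⁴ mol / 8.561×10⁻⁴ mol photons = 0.878.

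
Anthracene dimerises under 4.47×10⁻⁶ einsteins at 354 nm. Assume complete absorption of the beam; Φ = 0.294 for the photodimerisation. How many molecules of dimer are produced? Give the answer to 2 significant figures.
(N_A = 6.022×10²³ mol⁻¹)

Product: Φ × n_abs = 0.294 × 4.47×10⁻⁶ = 1.314×10⁻⁶ mol.
As a count: 1.314×10⁻⁶ × 6.022×10²³ = 7.9×10¹⁷.

7.9×10¹⁷ molecules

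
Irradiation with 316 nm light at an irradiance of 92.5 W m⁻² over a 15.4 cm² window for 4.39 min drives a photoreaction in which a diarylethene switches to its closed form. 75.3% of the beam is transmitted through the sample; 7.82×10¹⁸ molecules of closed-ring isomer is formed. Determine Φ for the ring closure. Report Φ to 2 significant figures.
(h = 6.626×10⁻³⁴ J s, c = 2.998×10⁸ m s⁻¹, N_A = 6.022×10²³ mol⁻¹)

Product: 7.82×10¹⁸ / 6.022×10²³ = 1.299×10⁻⁵ mol.
Photon energy at 316 nm: hc/λ = (6.626×10⁻³⁴)(2.998×10⁸)/(316×10⁻⁹) = 6.286×10⁻¹⁹ J.
Energy delivered: (92.5 W m⁻²)(15.4×10⁻⁴ m²)(263.4 s) = 37.52 J.
Photons incident: 37.52 / 6.286×10⁻¹⁹ = 5.969×10¹⁹, i.e. 5.969×10¹⁹/6.022×10²³ = 9.912×10⁻⁵ mol.
Fraction absorbed: 1 − 75.3/100 = 0.2470.
Photons absorbed: 0.2470 × 9.912×10⁻⁵ = 2.448×10⁻⁵ mol.
Φ = 1.299×10⁻⁵ mol / 2.448×10⁻⁵ mol photons = 0.53.

Φ = 0.53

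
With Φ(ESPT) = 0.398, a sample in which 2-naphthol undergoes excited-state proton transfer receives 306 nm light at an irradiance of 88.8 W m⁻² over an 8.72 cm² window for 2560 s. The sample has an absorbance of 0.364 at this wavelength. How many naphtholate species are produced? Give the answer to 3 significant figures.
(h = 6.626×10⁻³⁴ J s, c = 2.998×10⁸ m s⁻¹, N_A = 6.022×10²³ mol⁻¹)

Photon energy at 306 nm: hc/λ = (6.626×10⁻³⁴)(2.998×10⁸)/(306×10⁻⁹) = 6.492×10⁻¹⁹ J.
Energy delivered: (88.8 W m⁻²)(8.72×10⁻⁴ m²)(2560 s) = 198.2 J.
Photons incident: 198.2 / 6.492×10⁻¹⁹ = 3.053×10²⁰, i.e. 3.053×10²⁰/6.022×10²³ = 5.070×10⁻⁴ mol.
Fraction absorbed: 1 − 10^(−0.364) = 0.5675.
Photons absorbed: 0.5675 × 5.070×10⁻⁴ = 2.877×10⁻⁴ mol.
Product: Φ × n_abs = 0.398 × 2.877×10⁻⁴ = 1.145×10⁻⁴ mol.
As a count: 1.145×10⁻⁴ × 6.022×10²³ = 6.90×10¹⁹.

6.90×10¹⁹ species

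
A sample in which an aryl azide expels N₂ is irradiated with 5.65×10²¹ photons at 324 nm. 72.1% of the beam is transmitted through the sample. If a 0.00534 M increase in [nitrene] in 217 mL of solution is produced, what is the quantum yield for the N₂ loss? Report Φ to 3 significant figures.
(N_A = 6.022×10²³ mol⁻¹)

Φ = 0.443

Product: (0.00534 M)(0.217 L) = 0.001159 mol.
Moles of photons: 5.65×10²¹ / 6.022×10²³ = 0.009382 mol.
Fraction absorbed: 1 − 72.1/100 = 0.2790.
Photons absorbed: 0.2790 × 0.009382 = 0.002618 mol.
Φ = 0.001159 mol / 0.002618 mol photons = 0.443.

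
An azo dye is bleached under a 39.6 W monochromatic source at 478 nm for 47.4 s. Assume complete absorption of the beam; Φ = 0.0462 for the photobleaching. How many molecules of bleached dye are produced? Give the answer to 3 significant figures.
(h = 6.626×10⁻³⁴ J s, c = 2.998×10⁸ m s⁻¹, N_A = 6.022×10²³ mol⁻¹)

2.09×10²⁰ molecules

Photon energy at 478 nm: hc/λ = (6.626×10⁻³⁴)(2.998×10⁸)/(478×10⁻⁹) = 4.156×10⁻¹⁹ J.
Energy delivered: (39.6 W)(47.4 s) = 1877 J.
Photons incident: 1877 / 4.156×10⁻¹⁹ = 4.516×10²¹, i.e. 4.516×10²¹/6.022×10²³ = 0.007499 mol.
Product: Φ × n_abs = 0.0462 × 0.007499 = 3.465×10⁻⁴ mol.
As a count: 3.465×10⁻⁴ × 6.022×10²³ = 2.09×10²⁰.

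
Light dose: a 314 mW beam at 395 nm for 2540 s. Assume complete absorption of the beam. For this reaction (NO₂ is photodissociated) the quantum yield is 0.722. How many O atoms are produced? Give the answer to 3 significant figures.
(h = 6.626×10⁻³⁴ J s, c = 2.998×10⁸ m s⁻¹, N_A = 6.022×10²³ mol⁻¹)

Photon energy at 395 nm: hc/λ = (6.626×10⁻³⁴)(2.998×10⁸)/(395×10⁻⁹) = 5.029×10⁻¹⁹ J.
Energy delivered: (314 mW)(2540 s) = 797.6 J.
Photons incident: 797.6 / 5.029×10⁻¹⁹ = 1.586×10²¹, i.e. 1.586×10²¹/6.022×10²³ = 0.002634 mol.
Product: Φ × n_abs = 0.722 × 0.002634 = 0.001902 mol.
As a count: 0.001902 × 6.022×10²³ = 1.15×10²¹.

1.15×10²¹ atoms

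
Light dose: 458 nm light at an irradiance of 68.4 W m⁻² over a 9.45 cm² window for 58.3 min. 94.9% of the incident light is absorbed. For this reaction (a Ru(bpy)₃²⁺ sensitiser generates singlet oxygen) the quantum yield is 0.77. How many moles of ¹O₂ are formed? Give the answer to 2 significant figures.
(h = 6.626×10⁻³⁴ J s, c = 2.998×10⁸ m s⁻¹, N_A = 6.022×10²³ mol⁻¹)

6.3×10⁻⁴ mol

Photon energy at 458 nm: hc/λ = (6.626×10⁻³⁴)(2.998×10⁸)/(458×10⁻⁹) = 4.337×10⁻¹⁹ J.
Energy delivered: (68.4 W m⁻²)(9.45×10⁻⁴ m²)(3498 s) = 226.1 J.
Photons incident: 226.1 / 4.337×10⁻¹⁹ = 5.213×10²⁰, i.e. 5.213×10²⁰/6.022×10²³ = 8.657×10⁻⁴ mol.
Photons absorbed: 0.949 × 8.657×10⁻⁴ = 8.215×10⁻⁴ mol.
Product: Φ × n_abs = 0.77 × 8.215×10⁻⁴ = 6.326×10⁻⁴ mol.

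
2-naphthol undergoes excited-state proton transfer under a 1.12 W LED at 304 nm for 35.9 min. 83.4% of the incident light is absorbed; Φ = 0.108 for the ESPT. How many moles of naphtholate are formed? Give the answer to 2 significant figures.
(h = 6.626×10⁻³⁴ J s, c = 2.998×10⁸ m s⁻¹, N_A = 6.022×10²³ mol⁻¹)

5.5×10⁻⁴ mol

Photon energy at 304 nm: hc/λ = (6.626×10⁻³⁴)(2.998×10⁸)/(304×10⁻⁹) = 6.534×10⁻¹⁹ J.
Energy delivered: (1.12 W)(2154 s) = 2412 J.
Photons incident: 2412 / 6.534×10⁻¹⁹ = 3.691×10²¹, i.e. 3.691×10²¹/6.022×10²³ = 0.006129 mol.
Photons absorbed: 0.834 × 0.006129 = 0.005112 mol.
Product: Φ × n_abs = 0.108 × 0.005112 = 5.521×10⁻⁴ mol.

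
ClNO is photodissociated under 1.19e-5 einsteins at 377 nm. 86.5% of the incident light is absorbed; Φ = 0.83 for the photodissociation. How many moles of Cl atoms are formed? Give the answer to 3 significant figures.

Photons absorbed: 0.865 × 1.19e-5 = 1.029e-5 mol.
Product: Φ × n_abs = 0.83 × 1.029e-5 = 8.541e-6 mol.

8.54e-6 mol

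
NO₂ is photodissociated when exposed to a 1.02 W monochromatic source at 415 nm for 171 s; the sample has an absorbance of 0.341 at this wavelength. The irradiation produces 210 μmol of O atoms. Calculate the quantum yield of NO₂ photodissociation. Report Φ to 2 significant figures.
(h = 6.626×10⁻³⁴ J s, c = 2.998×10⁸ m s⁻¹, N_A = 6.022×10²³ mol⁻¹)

Product: 210 μmol = 2.10×10⁻⁴ mol.
Photon energy at 415 nm: hc/λ = (6.626×10⁻³⁴)(2.998×10⁸)/(415×10⁻⁹) = 4.787×10⁻¹⁹ J.
Energy delivered: (1.02 W)(171 s) = 174.4 J.
Photons incident: 174.4 / 4.787×10⁻¹⁹ = 3.643×10²⁰, i.e. 3.643×10²⁰/6.022×10²³ = 6.049×10⁻⁴ mol.
Fraction absorbed: 1 − 10^(−0.341) = 0.5440.
Photons absorbed: 0.5440 × 6.049×10⁻⁴ = 3.291×10⁻⁴ mol.
Φ = 2.10×10⁻⁴ mol / 3.291×10⁻⁴ mol photons = 0.64.

Φ = 0.64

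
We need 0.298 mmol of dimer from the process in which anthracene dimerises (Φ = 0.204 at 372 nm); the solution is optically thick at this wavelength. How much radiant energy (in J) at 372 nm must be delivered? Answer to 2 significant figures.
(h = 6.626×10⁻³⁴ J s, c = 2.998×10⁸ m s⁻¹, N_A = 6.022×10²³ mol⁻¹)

Product: 0.298 mmol = 2.98×10⁻⁴ mol.
Photons that must be absorbed: 2.98×10⁻⁴ / 0.204 = 0.001461 mol.
Photon energy: hc/λ = 5.340×10⁻¹⁹ J; per mole, 3.216×10⁵ J mol⁻¹.
Energy required: 0.001461 × 3.216×10⁵ = 470 J.

470 J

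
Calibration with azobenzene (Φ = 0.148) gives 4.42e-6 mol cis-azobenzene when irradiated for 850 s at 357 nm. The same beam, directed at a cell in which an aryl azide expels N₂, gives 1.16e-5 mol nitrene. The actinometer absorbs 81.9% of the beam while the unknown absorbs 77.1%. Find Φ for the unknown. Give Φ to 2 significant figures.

Φ = 0.41

Photons absorbed by the actinometer: 4.42e-6 / 0.148 = 2.986e-5 mol.
Incident flux: 2.986e-5 / 0.819 = 3.646e-5 einstein.
Absorbed by unknown: 0.771 × 3.646e-5 = 2.811e-5 mol.
Φ(unknown) = 1.16e-5 / 2.811e-5 = 0.41.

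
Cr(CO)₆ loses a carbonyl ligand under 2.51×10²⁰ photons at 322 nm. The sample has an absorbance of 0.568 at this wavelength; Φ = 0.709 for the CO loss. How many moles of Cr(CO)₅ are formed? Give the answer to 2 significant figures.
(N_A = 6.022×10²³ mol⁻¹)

Moles of photons: 2.51×10²⁰ / 6.022×10²³ = 4.168×10⁻⁴ mol.
Fraction absorbed: 1 − 10^(−0.568) = 0.7296.
Photons absorbed: 0.7296 × 4.168×10⁻⁴ = 3.041×10⁻⁴ mol.
Product: Φ × n_abs = 0.709 × 3.041×10⁻⁴ = 2.156×10⁻⁴ mol.

2.2×10⁻⁴ mol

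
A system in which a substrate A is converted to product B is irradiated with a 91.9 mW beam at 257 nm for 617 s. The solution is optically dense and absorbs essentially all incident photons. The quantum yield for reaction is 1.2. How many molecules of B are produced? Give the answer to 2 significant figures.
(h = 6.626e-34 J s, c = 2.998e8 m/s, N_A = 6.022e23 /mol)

8.8e19 molecules

Photon energy at 257 nm: hc/λ = (6.626e-34)(2.998e8)/(257e-9) = 7.729e-19 J.
Energy delivered: (91.9 mW)(617 s) = 56.70 J.
Photons incident: 56.70 / 7.729e-19 = 7.336e19, i.e. 7.336e19/6.022e23 = 1.218e-4 mol.
Product: Φ × n_abs = 1.2 × 1.218e-4 = 1.462e-4 mol.
As a count: 1.462e-4 × 6.022e23 = 8.8e19.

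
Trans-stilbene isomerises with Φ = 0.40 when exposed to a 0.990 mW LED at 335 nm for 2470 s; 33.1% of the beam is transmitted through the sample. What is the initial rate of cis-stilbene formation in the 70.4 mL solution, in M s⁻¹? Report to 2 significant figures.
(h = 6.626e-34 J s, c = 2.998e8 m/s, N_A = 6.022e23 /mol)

Photon energy at 335 nm: hc/λ = (6.626e-34)(2.998e8)/(335e-9) = 5.930e-19 J.
Energy delivered: (0.990 mW)(2470 s) = 2.445 J.
Photons incident: 2.445 / 5.930e-19 = 4.123e18, i.e. 4.123e18/6.022e23 = 6.847e-6 mol.
Fraction absorbed: 1 − 33.1/100 = 0.6690.
Photons absorbed: 0.6690 × 6.847e-6 = 4.581e-6 mol.
Product formed: 0.40 × 4.581e-6 = 1.832e-6 mol.
Rate: 1.832e-6 mol / (2470 s × 0.0704 L) = 1.1e-8 M s⁻¹.

1.1e-8 M s⁻¹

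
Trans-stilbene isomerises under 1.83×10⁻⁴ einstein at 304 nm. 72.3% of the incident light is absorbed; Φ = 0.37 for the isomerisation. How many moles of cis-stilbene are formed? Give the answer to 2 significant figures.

Photons absorbed: 0.723 × 1.83×10⁻⁴ = 1.323×10⁻⁴ mol.
Product: Φ × n_abs = 0.37 × 1.323×10⁻⁴ = 4.895×10⁻⁵ mol.

4.9×10⁻⁵ mol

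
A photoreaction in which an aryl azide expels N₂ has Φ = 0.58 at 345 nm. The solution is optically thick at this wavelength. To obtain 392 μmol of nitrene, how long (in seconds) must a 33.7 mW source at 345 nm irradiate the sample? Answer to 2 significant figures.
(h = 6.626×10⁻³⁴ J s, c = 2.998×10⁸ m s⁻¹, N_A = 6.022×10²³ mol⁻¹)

t ≈ 7000 s

Product: 392 μmol = 3.92×10⁻⁴ mol.
Photons that must be absorbed: 3.92×10⁻⁴ / 0.58 = 6.759×10⁻⁴ mol.
Photon energy: hc/λ = 5.758×10⁻¹⁹ J; per mole, 3.467×10⁵ J mol⁻¹.
Energy required: 6.759×10⁻⁴ × 3.467×10⁵ = 234.3 J.
Time: 234.3 J / 0.0337 W = 7000 s.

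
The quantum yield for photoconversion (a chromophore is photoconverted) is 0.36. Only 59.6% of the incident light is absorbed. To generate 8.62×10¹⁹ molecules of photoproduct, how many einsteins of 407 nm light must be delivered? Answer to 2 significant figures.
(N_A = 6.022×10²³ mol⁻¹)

6.7×10⁻⁴ einstein

Product: 8.62×10¹⁹ / 6.022×10²³ = 1.431×10⁻⁴ mol.
Photons that must be absorbed: 1.431×10⁻⁴ / 0.36 = 3.975×10⁻⁴ mol.
Incident photons needed: 3.975×10⁻⁴ / 0.596 = 6.669×10⁻⁴ mol.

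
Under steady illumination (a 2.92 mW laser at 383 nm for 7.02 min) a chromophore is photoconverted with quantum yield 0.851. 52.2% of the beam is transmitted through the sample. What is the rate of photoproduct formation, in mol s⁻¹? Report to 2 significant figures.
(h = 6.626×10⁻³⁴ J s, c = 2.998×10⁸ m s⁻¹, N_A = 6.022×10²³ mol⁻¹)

Photon energy at 383 nm: hc/λ = (6.626×10⁻³⁴)(2.998×10⁸)/(383×10⁻⁹) = 5.187×10⁻¹⁹ J.
Energy delivered: (2.92 mW)(421.2 s) = 1.230 J.
Photons incident: 1.230 / 5.187×10⁻¹⁹ = 2.371×10¹⁸, i.e. 2.371×10¹⁸/6.022×10²³ = 3.937×10⁻⁶ mol.
Fraction absorbed: 1 − 52.2/100 = 0.4780.
Photons absorbed: 0.4780 × 3.937×10⁻⁶ = 1.882×10⁻⁶ mol.
Product formed: 0.851 × 1.882×10⁻⁶ = 1.602×10⁻⁶ mol.
Rate: 1.602×10⁻⁶ / 421.2 s = 3.8×10⁻⁹ mol s⁻¹.

3.8×10⁻⁹ mol s⁻¹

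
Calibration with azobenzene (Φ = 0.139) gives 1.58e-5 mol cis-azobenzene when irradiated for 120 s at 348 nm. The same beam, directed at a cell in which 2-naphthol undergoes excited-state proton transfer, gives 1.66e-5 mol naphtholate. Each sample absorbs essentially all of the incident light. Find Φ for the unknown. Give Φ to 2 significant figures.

Photons absorbed by the actinometer: 1.58e-5 / 0.139 = 1.137e-4 mol.
Φ(unknown) = 1.66e-5 / 1.137e-4 = 0.15.

Φ = 0.15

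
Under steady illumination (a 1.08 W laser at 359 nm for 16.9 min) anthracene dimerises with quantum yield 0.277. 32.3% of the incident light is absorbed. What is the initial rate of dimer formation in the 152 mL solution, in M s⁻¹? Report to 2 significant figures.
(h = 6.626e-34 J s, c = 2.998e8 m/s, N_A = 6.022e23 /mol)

1.9e-6 M s⁻¹

Photon energy at 359 nm: hc/λ = (6.626e-34)(2.998e8)/(359e-9) = 5.533e-19 J.
Energy delivered: (1.08 W)(1014 s) = 1095 J.
Photons incident: 1095 / 5.533e-19 = 1.979e21, i.e. 1.979e21/6.022e23 = 0.003286 mol.
Photons absorbed: 0.323 × 0.003286 = 0.001061 mol.
Product formed: 0.277 × 0.001061 = 2.939e-4 mol.
Rate: 2.939e-4 mol / (1014 s × 0.152 L) = 1.9e-6 M s⁻¹.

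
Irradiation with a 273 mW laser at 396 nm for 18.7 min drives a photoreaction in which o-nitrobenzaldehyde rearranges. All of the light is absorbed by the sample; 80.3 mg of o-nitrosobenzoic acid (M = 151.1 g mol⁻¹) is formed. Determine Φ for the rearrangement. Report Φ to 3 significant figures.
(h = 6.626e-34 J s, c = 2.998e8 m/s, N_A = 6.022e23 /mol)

Product: 80.3 mg / 151.1 g mol⁻¹ = 5.314e-4 mol.
Photon energy at 396 nm: hc/λ = (6.626e-34)(2.998e8)/(396e-9) = 5.016e-19 J.
Energy delivered: (273 mW)(1122 s) = 306.3 J.
Photons incident: 306.3 / 5.016e-19 = 6.106e20, i.e. 6.106e20/6.022e23 = 0.001014 mol.
Φ = 5.314e-4 mol / 0.001014 mol photons = 0.524.

Φ = 0.524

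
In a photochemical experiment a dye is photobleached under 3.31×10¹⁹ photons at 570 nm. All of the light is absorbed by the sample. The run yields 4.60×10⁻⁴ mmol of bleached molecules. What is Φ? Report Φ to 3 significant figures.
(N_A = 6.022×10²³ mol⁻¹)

Φ = 0.00837

Product: 4.60×10⁻⁴ mmol = 4.60×10⁻⁷ mol.
Moles of photons: 3.31×10¹⁹ / 6.022×10²³ = 5.497×10⁻⁵ mol.
Φ = 4.60×10⁻⁷ mol / 5.497×10⁻⁵ mol photons = 0.00837.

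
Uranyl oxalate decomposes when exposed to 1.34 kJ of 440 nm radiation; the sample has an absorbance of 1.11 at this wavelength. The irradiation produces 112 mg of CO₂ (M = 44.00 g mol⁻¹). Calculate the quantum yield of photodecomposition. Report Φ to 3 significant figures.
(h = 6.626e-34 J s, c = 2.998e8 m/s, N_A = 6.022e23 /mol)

Product: 112 mg / 44.00 g mol⁻¹ = 0.002545 mol.
Photon energy at 440 nm: hc/λ = (6.626e-34)(2.998e8)/(440e-9) = 4.515e-19 J.
Incident energy: 1.34 kJ = 1340 J.
Photons incident: 1340 / 4.515e-19 = 2.968e21, i.e. 2.968e21/6.022e23 = 0.004929 mol.
Fraction absorbed: 1 − 10^(−1.11) = 0.9224.
Photons absorbed: 0.9224 × 0.004929 = 0.004547 mol.
Φ = 0.002545 mol / 0.004547 mol photons = 0.560.

Φ = 0.560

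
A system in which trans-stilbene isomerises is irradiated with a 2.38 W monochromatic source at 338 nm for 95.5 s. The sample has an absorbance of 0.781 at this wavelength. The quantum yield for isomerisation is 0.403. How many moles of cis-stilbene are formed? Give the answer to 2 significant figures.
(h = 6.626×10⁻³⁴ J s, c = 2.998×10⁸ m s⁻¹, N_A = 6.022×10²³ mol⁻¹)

2.2×10⁻⁴ mol

Photon energy at 338 nm: hc/λ = (6.626×10⁻³⁴)(2.998×10⁸)/(338×10⁻⁹) = 5.877×10⁻¹⁹ J.
Energy delivered: (2.38 W)(95.5 s) = 227.3 J.
Photons incident: 227.3 / 5.877×10⁻¹⁹ = 3.868×10²⁰, i.e. 3.868×10²⁰/6.022×10²³ = 6.423×10⁻⁴ mol.
Fraction absorbed: 1 − 10^(−0.781) = 0.8344.
Photons absorbed: 0.8344 × 6.423×10⁻⁴ = 5.359×10⁻⁴ mol.
Product: Φ × n_abs = 0.403 × 5.359×10⁻⁴ = 2.160×10⁻⁴ mol.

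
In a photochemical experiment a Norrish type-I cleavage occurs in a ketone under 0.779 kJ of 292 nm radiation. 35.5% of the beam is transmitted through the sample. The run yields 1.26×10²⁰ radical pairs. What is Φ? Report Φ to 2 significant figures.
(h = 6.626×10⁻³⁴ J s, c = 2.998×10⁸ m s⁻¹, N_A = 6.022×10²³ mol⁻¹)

Product: 1.26×10²⁰ / 6.022×10²³ = 2.092×10⁻⁴ mol.
Photon energy at 292 nm: hc/λ = (6.626×10⁻³⁴)(2.998×10⁸)/(292×10⁻⁹) = 6.803×10⁻¹⁹ J.
Incident energy: 0.779 kJ = 779 J.
Photons incident: 779 / 6.803×10⁻¹⁹ = 1.145×10²¹, i.e. 1.145×10²¹/6.022×10²³ = 0.001901 mol.
Fraction absorbed: 1 − 35.5/100 = 0.6450.
Photons absorbed: 0.6450 × 0.001901 = 0.001226 mol.
Φ = 2.092×10⁻⁴ mol / 0.001226 mol photons = 0.17.

Φ = 0.17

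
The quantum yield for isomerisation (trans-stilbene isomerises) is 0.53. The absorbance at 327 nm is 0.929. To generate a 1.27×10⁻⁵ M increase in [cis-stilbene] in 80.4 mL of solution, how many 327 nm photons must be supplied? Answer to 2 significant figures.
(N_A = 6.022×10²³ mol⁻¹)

Product: (1.27×10⁻⁵ M)(0.0804 L) = 1.021×10⁻⁶ mol.
Photons that must be absorbed: 1.021×10⁻⁶ / 0.53 = 1.926×10⁻⁶ mol.
Fraction absorbed: 1 − 10^(−0.929) = 0.8822.
Incident photons needed: 1.926×10⁻⁶ / 0.8822 = 2.183×10⁻⁶ mol.
Photon count: 2.183×10⁻⁶ × 6.022×10²³ = 1.3×10¹⁸.

1.3×10¹⁸ photons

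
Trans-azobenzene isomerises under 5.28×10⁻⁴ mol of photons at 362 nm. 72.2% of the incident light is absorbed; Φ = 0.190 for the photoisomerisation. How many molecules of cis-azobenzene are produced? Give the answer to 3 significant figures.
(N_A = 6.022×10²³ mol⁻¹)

4.36×10¹⁹ molecules

Photons absorbed: 0.722 × 5.28×10⁻⁴ = 3.812×10⁻⁴ mol.
Product: Φ × n_abs = 0.190 × 3.812×10⁻⁴ = 7.243×10⁻⁵ mol.
As a count: 7.243×10⁻⁵ × 6.022×10²³ = 4.36×10¹⁹.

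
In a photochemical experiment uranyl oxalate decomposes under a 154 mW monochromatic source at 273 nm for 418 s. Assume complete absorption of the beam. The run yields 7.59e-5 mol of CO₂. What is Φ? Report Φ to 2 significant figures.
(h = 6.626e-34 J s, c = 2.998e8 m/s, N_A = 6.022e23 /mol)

Φ = 0.52

Photon energy at 273 nm: hc/λ = (6.626e-34)(2.998e8)/(273e-9) = 7.276e-19 J.
Energy delivered: (154 mW)(418 s) = 64.37 J.
Photons incident: 64.37 / 7.276e-19 = 8.847e19, i.e. 8.847e19/6.022e23 = 1.469e-4 mol.
Φ = 7.59e-5 mol / 1.469e-4 mol photons = 0.52.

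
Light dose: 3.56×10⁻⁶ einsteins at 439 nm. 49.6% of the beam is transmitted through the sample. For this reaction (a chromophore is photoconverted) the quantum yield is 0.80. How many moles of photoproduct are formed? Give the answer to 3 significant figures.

Fraction absorbed: 1 − 49.6/100 = 0.5040.
Photons absorbed: 0.5040 × 3.56×10⁻⁶ = 1.794×10⁻⁶ mol.
Product: Φ × n_abs = 0.80 × 1.794×10⁻⁶ = 1.435×10⁻⁶ mol.

1.44×10⁻⁶ mol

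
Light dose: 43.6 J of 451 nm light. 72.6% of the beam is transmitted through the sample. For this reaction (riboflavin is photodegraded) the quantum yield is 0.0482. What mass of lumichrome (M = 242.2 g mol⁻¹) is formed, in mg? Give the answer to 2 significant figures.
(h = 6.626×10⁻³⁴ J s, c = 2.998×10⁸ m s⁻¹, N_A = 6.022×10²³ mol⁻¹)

0.53 mg

Photon energy at 451 nm: hc/λ = (6.626×10⁻³⁴)(2.998×10⁸)/(451×10⁻⁹) = 4.405×10⁻¹⁹ J.
Photons incident: 43.6 / 4.405×10⁻¹⁹ = 9.898×10¹⁹, i.e. 9.898×10¹⁹/6.022×10²³ = 1.644×10⁻⁴ mol.
Fraction absorbed: 1 − 72.6/100 = 0.2740.
Photons absorbed: 0.2740 × 1.644×10⁻⁴ = 4.505×10⁻⁵ mol.
Product: Φ × n_abs = 0.0482 × 4.505×10⁻⁵ = 2.171×10⁻⁶ mol.
Mass: 2.171×10⁻⁶ × 242.2 = 5.258×10⁻⁴ g = 0.53 mg.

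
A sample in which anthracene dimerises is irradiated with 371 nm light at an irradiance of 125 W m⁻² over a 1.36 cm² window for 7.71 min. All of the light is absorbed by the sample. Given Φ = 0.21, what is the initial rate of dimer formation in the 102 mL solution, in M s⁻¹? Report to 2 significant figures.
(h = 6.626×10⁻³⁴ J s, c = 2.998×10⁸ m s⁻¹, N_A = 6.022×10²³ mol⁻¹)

Photon energy at 371 nm: hc/λ = (6.626×10⁻³⁴)(2.998×10⁸)/(371×10⁻⁹) = 5.354×10⁻¹⁹ J.
Energy delivered: (125 W m⁻²)(1.36×10⁻⁴ m²)(462.6 s) = 7.864 J.
Photons incident: 7.864 / 5.354×10⁻¹⁹ = 1.469×10¹⁹, i.e. 1.469×10¹⁹/6.022×10²³ = 2.439×10⁻⁵ mol.
Product formed: 0.21 × 2.439×10⁻⁵ = 5.122×10⁻⁶ mol.
Rate: 5.122×10⁻⁶ mol / (462.6 s × 0.102 L) = 1.1×10⁻⁷ M s⁻¹.

1.1×10⁻⁷ M s⁻¹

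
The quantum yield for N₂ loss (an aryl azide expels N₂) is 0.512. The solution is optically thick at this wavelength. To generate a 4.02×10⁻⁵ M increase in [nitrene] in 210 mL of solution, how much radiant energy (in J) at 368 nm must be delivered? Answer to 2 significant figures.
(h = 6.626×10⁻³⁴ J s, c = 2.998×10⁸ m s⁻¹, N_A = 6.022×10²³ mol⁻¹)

Product: (4.02×10⁻⁵ M)(0.21 L) = 8.442×10⁻⁶ mol.
Photons that must be absorbed: 8.442×10⁻⁶ / 0.512 = 1.649×10⁻⁵ mol.
Photon energy: hc/λ = 5.398×10⁻¹⁹ J; per mole, 3.251×10⁵ J mol⁻¹.
Energy required: 1.649×10⁻⁵ × 3.251×10⁵ = 5.4 J.

5.4 J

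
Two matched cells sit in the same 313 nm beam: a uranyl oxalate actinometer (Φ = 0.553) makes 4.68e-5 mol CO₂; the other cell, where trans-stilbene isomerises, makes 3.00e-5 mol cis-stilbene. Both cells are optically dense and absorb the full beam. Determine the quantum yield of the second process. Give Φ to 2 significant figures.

Photons absorbed by the actinometer: 4.68e-5 / 0.553 = 8.463e-5 mol.
Φ(unknown) = 3.00e-5 / 8.463e-5 = 0.35.

Φ = 0.35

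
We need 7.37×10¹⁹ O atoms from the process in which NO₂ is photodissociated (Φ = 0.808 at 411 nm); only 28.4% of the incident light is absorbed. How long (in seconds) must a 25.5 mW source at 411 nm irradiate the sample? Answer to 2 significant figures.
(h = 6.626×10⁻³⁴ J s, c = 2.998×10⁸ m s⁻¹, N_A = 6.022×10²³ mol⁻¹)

Product: 7.37×10¹⁹ / 6.022×10²³ = 1.224×10⁻⁴ mol.
Photons that must be absorbed: 1.224×10⁻⁴ / 0.808 = 1.515×10⁻⁴ mol.
Incident photons needed: 1.515×10⁻⁴ / 0.284 = 5.335×10⁻⁴ mol.
Photon energy: hc/λ = 4.833×10⁻¹⁹ J; per mole, 2.910×10⁵ J mol⁻¹.
Energy required: 5.335×10⁻⁴ × 2.910×10⁵ = 155.2 J.
Time: 155.2 J / 0.0255 W = 6100 s.

t ≈ 6100 s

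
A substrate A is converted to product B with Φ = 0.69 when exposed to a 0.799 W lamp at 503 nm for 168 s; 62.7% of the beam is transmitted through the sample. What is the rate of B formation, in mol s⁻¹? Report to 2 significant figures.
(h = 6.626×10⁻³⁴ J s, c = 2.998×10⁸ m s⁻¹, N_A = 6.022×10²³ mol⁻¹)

8.6×10⁻⁷ mol s⁻¹

Photon energy at 503 nm: hc/λ = (6.626×10⁻³⁴)(2.998×10⁸)/(503×10⁻⁹) = 3.949×10⁻¹⁹ J.
Energy delivered: (0.799 W)(168 s) = 134.2 J.
Photons incident: 134.2 / 3.949×10⁻¹⁹ = 3.398×10²⁰, i.e. 3.398×10²⁰/6.022×10²³ = 5.643×10⁻⁴ mol.
Fraction absorbed: 1 − 62.7/100 = 0.3730.
Photons absorbed: 0.3730 × 5.643×10⁻⁴ = 2.105×10⁻⁴ mol.
Product formed: 0.69 × 2.105×10⁻⁴ = 1.452×10⁻⁴ mol.
Rate: 1.452×10⁻⁴ / 168 s = 8.6×10⁻⁷ mol s⁻¹.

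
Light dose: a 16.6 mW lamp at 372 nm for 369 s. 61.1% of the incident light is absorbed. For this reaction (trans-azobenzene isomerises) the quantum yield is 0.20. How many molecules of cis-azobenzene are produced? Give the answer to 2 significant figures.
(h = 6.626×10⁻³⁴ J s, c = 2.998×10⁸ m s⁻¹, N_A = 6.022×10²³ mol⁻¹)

Photon energy at 372 nm: hc/λ = (6.626×10⁻³⁴)(2.998×10⁸)/(372×10⁻⁹) = 5.340×10⁻¹⁹ J.
Energy delivered: (16.6 mW)(369 s) = 6.125 J.
Photons incident: 6.125 / 5.340×10⁻¹⁹ = 1.147×10¹⁹, i.e. 1.147×10¹⁹/6.022×10²³ = 1.905×10⁻⁵ mol.
Photons absorbed: 0.611 × 1.905×10⁻⁵ = 1.164×10⁻⁵ mol.
Product: Φ × n_abs = 0.20 × 1.164×10⁻⁵ = 2.328×10⁻⁶ mol.
As a count: 2.328×10⁻⁶ × 6.022×10²³ = 1.4×10¹⁸.

1.4×10¹⁸ molecules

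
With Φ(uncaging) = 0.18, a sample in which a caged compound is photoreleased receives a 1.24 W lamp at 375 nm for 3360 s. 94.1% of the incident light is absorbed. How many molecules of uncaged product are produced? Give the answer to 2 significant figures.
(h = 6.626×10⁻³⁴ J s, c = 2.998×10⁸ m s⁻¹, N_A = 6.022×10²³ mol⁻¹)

1.3×10²¹ molecules

Photon energy at 375 nm: hc/λ = (6.626×10⁻³⁴)(2.998×10⁸)/(375×10⁻⁹) = 5.297×10⁻¹⁹ J.
Energy delivered: (1.24 W)(3360 s) = 4166 J.
Photons incident: 4166 / 5.297×10⁻¹⁹ = 7.865×10²¹, i.e. 7.865×10²¹/6.022×10²³ = 0.01306 mol.
Photons absorbed: 0.941 × 0.01306 = 0.01229 mol.
Product: Φ × n_abs = 0.18 × 0.01229 = 0.002212 mol.
As a count: 0.002212 × 6.022×10²³ = 1.3×10²¹.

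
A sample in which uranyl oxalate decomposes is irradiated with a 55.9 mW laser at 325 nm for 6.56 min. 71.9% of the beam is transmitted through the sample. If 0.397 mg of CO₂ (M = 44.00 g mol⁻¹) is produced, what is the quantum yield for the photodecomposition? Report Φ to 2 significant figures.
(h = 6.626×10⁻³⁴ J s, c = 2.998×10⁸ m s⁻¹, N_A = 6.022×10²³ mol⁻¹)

Φ = 0.54

Product: 0.397 mg / 44.00 g mol⁻¹ = 9.023×10⁻⁶ mol.
Photon energy at 325 nm: hc/λ = (6.626×10⁻³⁴)(2.998×10⁸)/(325×10⁻⁹) = 6.112×10⁻¹⁹ J.
Energy delivered: (55.9 mW)(393.6 s) = 22.00 J.
Photons incident: 22.00 / 6.112×10⁻¹⁹ = 3.599×10¹⁹, i.e. 3.599×10¹⁹/6.022×10²³ = 5.976×10⁻⁵ mol.
Fraction absorbed: 1 − 71.9/100 = 0.2810.
Photons absorbed: 0.2810 × 5.976×10⁻⁵ = 1.679×10⁻⁵ mol.
Φ = 9.023×10⁻⁶ mol / 1.679×10⁻⁵ mol photons = 0.54.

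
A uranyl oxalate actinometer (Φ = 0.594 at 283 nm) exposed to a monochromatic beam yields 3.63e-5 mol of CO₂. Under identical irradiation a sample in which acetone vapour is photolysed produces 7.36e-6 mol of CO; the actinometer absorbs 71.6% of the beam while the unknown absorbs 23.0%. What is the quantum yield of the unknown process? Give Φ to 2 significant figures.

Φ = 0.37

Photons absorbed by the actinometer: 3.63e-5 / 0.594 = 6.111e-5 mol.
Incident flux: 6.111e-5 / 0.716 = 8.535e-5 einstein.
Absorbed by unknown: 0.230 × 8.535e-5 = 1.963e-5 mol.
Φ(unknown) = 7.36e-6 / 1.963e-5 = 0.37.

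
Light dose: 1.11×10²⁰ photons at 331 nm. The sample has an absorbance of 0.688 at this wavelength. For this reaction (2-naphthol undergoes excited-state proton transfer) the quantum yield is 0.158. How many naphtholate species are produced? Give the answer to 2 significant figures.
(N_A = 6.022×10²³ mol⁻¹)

Moles of photons: 1.11×10²⁰ / 6.022×10²³ = 1.843×10⁻⁴ mol.
Fraction absorbed: 1 − 10^(−0.688) = 0.7949.
Photons absorbed: 0.7949 × 1.843×10⁻⁴ = 1.465×10⁻⁴ mol.
Product: Φ × n_abs = 0.158 × 1.465×10⁻⁴ = 2.315×10⁻⁵ mol.
As a count: 2.315×10⁻⁵ × 6.022×10²³ = 1.4×10¹⁹.

1.4×10¹⁹ species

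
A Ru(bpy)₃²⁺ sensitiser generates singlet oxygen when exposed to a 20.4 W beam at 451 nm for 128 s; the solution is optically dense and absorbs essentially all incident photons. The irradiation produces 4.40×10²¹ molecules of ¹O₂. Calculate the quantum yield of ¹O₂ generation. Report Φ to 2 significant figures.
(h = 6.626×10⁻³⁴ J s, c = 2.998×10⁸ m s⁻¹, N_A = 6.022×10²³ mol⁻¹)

Φ = 0.74

Product: 4.40×10²¹ / 6.022×10²³ = 0.007307 mol.
Photon energy at 451 nm: hc/λ = (6.626×10⁻³⁴)(2.998×10⁸)/(451×10⁻⁹) = 4.405×10⁻¹⁹ J.
Energy delivered: (20.4 W)(128 s) = 2611 J.
Photons incident: 2611 / 4.405×10⁻¹⁹ = 5.927×10²¹, i.e. 5.927×10²¹/6.022×10²³ = 0.009842 mol.
Φ = 0.007307 mol / 0.009842 mol photons = 0.74.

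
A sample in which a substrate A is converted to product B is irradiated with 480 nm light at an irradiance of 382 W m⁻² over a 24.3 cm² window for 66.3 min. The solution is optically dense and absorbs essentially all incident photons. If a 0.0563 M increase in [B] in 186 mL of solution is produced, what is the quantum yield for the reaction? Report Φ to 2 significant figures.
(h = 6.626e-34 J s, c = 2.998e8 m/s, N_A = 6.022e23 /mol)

Product: (0.0563 M)(0.186 L) = 0.01047 mol.
Photon energy at 480 nm: hc/λ = (6.626e-34)(2.998e8)/(480e-9) = 4.138e-19 J.
Energy delivered: (382 W m⁻²)(24.3e-4 m²)(3978 s) = 3693 J.
Photons incident: 3693 / 4.138e-19 = 8.925e21, i.e. 8.925e21/6.022e23 = 0.01482 mol.
Φ = 0.01047 mol / 0.01482 mol photons = 0.71.

Φ = 0.71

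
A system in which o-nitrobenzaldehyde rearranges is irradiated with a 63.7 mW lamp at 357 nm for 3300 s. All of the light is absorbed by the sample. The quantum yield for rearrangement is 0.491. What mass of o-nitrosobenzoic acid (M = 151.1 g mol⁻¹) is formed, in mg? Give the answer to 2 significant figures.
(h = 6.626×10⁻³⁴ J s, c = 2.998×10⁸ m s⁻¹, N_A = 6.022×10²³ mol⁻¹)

Photon energy at 357 nm: hc/λ = (6.626×10⁻³⁴)(2.998×10⁸)/(357×10⁻⁹) = 5.564×10⁻¹⁹ J.
Energy delivered: (63.7 mW)(3300 s) = 210.2 J.
Photons incident: 210.2 / 5.564×10⁻¹⁹ = 3.778×10²⁰, i.e. 3.778×10²⁰/6.022×10²³ = 6.274×10⁻⁴ mol.
Product: Φ × n_abs = 0.491 × 6.274×10⁻⁴ = 3.081×10⁻⁴ mol.
Mass: 3.081×10⁻⁴ × 151.1 = 0.04655 g = 47 mg.

47 mg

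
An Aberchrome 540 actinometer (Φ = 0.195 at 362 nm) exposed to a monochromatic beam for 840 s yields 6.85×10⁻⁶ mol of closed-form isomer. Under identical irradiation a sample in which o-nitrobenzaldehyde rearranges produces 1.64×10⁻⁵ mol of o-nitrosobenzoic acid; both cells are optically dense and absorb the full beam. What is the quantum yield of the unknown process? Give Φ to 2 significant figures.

Φ = 0.47

Photons absorbed by the actinometer: 6.85×10⁻⁶ / 0.195 = 3.513×10⁻⁵ mol.
Φ(unknown) = 1.64×10⁻⁵ / 3.513×10⁻⁵ = 0.47.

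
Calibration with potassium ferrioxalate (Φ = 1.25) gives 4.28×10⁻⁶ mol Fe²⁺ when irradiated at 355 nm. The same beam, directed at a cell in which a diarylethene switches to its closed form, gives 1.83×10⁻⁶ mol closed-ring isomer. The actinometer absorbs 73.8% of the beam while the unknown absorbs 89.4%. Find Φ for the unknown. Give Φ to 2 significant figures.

Φ = 0.44

Photons absorbed by the actinometer: 4.28×10⁻⁶ / 1.25 = 3.424×10⁻⁶ mol.
Incident flux: 3.424×10⁻⁶ / 0.738 = 4.640×10⁻⁶ einstein.
Absorbed by unknown: 0.894 × 4.640×10⁻⁶ = 4.148×10⁻⁶ mol.
Φ(unknown) = 1.83×10⁻⁶ / 4.148×10⁻⁶ = 0.44.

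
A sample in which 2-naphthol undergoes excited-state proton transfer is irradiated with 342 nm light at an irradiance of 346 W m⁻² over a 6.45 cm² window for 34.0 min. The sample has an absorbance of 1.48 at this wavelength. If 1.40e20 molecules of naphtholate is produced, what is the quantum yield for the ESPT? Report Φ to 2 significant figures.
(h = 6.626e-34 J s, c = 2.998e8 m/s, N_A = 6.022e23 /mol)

Product: 1.40e20 / 6.022e23 = 2.325e-4 mol.
Photon energy at 342 nm: hc/λ = (6.626e-34)(2.998e8)/(342e-9) = 5.808e-19 J.
Energy delivered: (346 W m⁻²)(6.45e-4 m²)(2040 s) = 455.3 J.
Photons incident: 455.3 / 5.808e-19 = 7.839e20, i.e. 7.839e20/6.022e23 = 0.001302 mol.
Fraction absorbed: 1 − 10^(−1.48) = 0.9669.
Photons absorbed: 0.9669 × 0.001302 = 0.001259 mol.
Φ = 2.325e-4 mol / 0.001259 mol photons = 0.18.

Φ = 0.18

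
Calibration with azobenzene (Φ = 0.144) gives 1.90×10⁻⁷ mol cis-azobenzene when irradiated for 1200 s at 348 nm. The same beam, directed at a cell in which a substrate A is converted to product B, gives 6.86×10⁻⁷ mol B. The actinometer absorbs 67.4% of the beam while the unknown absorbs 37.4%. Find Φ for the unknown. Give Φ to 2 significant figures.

Photons absorbed by the actinometer: 1.90×10⁻⁷ / 0.144 = 1.319×10⁻⁶ mol.
Incident flux: 1.319×10⁻⁶ / 0.674 = 1.957×10⁻⁶ einstein.
Absorbed by unknown: 0.374 × 1.957×10⁻⁶ = 7.319×10⁻⁷ mol.
Φ(unknown) = 6.86×10⁻⁷ / 7.319×10⁻⁷ = 0.94.

Φ = 0.94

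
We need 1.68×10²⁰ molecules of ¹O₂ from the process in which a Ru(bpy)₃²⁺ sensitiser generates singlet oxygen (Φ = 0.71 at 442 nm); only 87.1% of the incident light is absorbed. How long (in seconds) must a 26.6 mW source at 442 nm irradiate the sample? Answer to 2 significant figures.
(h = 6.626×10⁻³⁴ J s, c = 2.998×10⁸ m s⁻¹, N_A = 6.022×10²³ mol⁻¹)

t ≈ 4600 s

Product: 1.68×10²⁰ / 6.022×10²³ = 2.790×10⁻⁴ mol.
Photons that must be absorbed: 2.790×10⁻⁴ / 0.71 = 3.930×10⁻⁴ mol.
Incident photons needed: 3.930×10⁻⁴ / 0.871 = 4.512×10⁻⁴ mol.
Photon energy: hc/λ = 4.494×10⁻¹⁹ J; per mole, 2.706×10⁵ J mol⁻¹.
Energy required: 4.512×10⁻⁴ × 2.706×10⁵ = 122.1 J.
Time: 122.1 J / 0.0266 W = 4600 s.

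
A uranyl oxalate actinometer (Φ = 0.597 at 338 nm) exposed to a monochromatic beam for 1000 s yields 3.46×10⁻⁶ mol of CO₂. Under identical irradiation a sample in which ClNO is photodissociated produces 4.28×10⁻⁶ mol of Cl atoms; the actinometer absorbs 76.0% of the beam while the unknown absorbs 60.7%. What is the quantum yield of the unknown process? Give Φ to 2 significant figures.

Φ = 0.92

Photons absorbed by the actinometer: 3.46×10⁻⁶ / 0.597 = 5.796×10⁻⁶ mol.
Incident flux: 5.796×10⁻⁶ / 0.760 = 7.626×10⁻⁶ einstein.
Absorbed by unknown: 0.607 × 7.626×10⁻⁶ = 4.629×10⁻⁶ mol.
Φ(unknown) = 4.28×10⁻⁶ / 4.629×10⁻⁶ = 0.92.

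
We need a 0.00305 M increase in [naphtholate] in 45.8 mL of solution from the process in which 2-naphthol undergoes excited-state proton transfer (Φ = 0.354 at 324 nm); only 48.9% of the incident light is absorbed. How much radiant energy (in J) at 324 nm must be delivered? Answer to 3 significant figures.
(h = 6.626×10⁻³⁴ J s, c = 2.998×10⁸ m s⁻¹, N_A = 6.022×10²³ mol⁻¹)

Product: (0.00305 M)(0.0458 L) = 1.397×10⁻⁴ mol.
Photons that must be absorbed: 1.397×10⁻⁴ / 0.354 = 3.946×10⁻⁴ mol.
Incident photons needed: 3.946×10⁻⁴ / 0.489 = 8.070×10⁻⁴ mol.
Photon energy: hc/λ = 6.131×10⁻¹⁹ J; per mole, 3.692×10⁵ J mol⁻¹.
Energy required: 8.070×10⁻⁴ × 3.692×10⁵ = 298 J.

298 J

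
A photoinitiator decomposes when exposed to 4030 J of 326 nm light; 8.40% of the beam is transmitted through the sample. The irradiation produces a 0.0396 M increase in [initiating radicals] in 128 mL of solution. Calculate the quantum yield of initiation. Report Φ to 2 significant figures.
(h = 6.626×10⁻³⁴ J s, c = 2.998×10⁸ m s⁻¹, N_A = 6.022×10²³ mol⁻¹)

Product: (0.0396 M)(0.128 L) = 0.005069 mol.
Photon energy at 326 nm: hc/λ = (6.626×10⁻³⁴)(2.998×10⁸)/(326×10⁻⁹) = 6.093×10⁻¹⁹ J.
Photons incident: 4030 / 6.093×10⁻¹⁹ = 6.614×10²¹, i.e. 6.614×10²¹/6.022×10²³ = 0.01098 mol.
Fraction absorbed: 1 − 8.40/100 = 0.9160.
Photons absorbed: 0.9160 × 0.01098 = 0.01006 mol.
Φ = 0.005069 mol / 0.01006 mol photons = 0.50.

Φ = 0.50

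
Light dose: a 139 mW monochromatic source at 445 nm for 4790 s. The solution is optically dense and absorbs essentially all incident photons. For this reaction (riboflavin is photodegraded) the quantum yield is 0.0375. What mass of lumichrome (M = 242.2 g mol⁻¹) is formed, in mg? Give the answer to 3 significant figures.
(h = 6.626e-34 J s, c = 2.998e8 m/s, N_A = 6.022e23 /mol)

22.5 mg

Photon energy at 445 nm: hc/λ = (6.626e-34)(2.998e8)/(445e-9) = 4.464e-19 J.
Energy delivered: (139 mW)(4790 s) = 665.8 J.
Photons incident: 665.8 / 4.464e-19 = 1.491e21, i.e. 1.491e21/6.022e23 = 0.002476 mol.
Product: Φ × n_abs = 0.0375 × 0.002476 = 9.285e-5 mol.
Mass: 9.285e-5 × 242.2 = 0.02249 g = 22.5 mg.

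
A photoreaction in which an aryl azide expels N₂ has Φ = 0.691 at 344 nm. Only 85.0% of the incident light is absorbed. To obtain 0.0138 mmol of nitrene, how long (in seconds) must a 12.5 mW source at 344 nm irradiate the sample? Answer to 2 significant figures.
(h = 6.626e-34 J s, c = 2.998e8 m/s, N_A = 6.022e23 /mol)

Product: 0.0138 mmol = 1.38e-5 mol.
Photons that must be absorbed: 1.38e-5 / 0.691 = 1.997e-5 mol.
Incident photons needed: 1.997e-5 / 0.850 = 2.349e-5 mol.
Photon energy: hc/λ = 5.775e-19 J; per mole, 3.478e5 J mol⁻¹.
Energy required: 2.349e-5 × 3.478e5 = 8.170 J.
Time: 8.170 J / 0.0125 W = 650 s.

t ≈ 650 s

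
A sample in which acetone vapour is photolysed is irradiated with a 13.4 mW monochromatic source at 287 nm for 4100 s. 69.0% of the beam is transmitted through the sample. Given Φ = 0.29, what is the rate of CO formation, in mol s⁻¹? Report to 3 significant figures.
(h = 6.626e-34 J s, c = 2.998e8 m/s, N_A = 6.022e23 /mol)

Photon energy at 287 nm: hc/λ = (6.626e-34)(2.998e8)/(287e-9) = 6.922e-19 J.
Energy delivered: (13.4 mW)(4100 s) = 54.94 J.
Photons incident: 54.94 / 6.922e-19 = 7.937e19, i.e. 7.937e19/6.022e23 = 1.318e-4 mol.
Fraction absorbed: 1 − 69.0/100 = 0.3100.
Photons absorbed: 0.3100 × 1.318e-4 = 4.086e-5 mol.
Product formed: 0.29 × 4.086e-5 = 1.185e-5 mol.
Rate: 1.185e-5 / 4100 s = 2.89e-9 mol s⁻¹.

2.89e-9 mol s⁻¹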